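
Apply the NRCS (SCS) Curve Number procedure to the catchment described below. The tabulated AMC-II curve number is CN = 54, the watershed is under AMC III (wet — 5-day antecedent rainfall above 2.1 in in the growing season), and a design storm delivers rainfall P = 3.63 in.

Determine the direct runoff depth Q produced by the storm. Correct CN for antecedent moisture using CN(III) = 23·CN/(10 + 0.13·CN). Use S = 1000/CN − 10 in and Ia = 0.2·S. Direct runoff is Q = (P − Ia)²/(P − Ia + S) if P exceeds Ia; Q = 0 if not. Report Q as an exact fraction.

CN(III) from CN(II)=54: (23·54)/(10 + 0.13·54) = 2700/37 ≈ 72.973
Retention S: 1000/CN − 10 with CN=72.973 → S = 100/27 ≈ 3.704 in
Ia = 0.2S: 0.2·3.704 = 0.741 in (exactly 20/27)
Since P=3.630 > Ia=0.741: effective rainfall P−Ia = 7801/2700 in
Runoff Q = (P−Ia)²/(P−Ia+S) = (2.889)²/(2.889+3.704) = 60855601/48062700 ≈ 1.266 in

Q = 60855601/48062700 in ≈ 1.266 in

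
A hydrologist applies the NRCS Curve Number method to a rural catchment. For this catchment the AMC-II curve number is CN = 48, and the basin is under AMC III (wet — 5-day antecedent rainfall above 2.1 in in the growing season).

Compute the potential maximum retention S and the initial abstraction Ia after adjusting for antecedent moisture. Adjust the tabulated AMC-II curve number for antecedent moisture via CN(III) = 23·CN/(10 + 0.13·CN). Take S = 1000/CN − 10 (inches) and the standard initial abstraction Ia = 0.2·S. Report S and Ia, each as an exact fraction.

CN(III) from CN(II)=48: (23·48)/(10 + 0.13·48) = 13800/203 ≈ 67.980
Max retention: S = 1000/(13800/203) − 10 = 325/69 in (≈ 4.710 in)
Ia = 0.2·(325/69) = 65/69 in ≈ 0.942 in

S = 325/69 in ≈ 4.710 in; Ia = 65/69 in ≈ 0.942 in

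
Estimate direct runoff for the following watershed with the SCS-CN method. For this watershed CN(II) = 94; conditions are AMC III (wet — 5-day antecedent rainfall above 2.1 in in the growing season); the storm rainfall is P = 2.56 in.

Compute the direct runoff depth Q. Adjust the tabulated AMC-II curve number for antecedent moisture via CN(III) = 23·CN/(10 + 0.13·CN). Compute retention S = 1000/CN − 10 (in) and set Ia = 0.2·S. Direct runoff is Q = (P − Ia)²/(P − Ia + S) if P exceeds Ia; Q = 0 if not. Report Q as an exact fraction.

CN(III) from CN(II)=94: (23·94)/(10 + 0.13·94) = 108100/1111 ≈ 97.300
S = 1000/(108100/1111) − 10 = 300/1081 in ≈ 0.278 in
Ia = 0.2S: 0.2·0.278 = 0.056 in (exactly 60/1081)
P − Ia = 2.560 − 0.056 = 67684/27025 ≈ 2.504 in (> 0, runoff occurs)
Q: (67684/27025)² ÷ (75184/27025) = 286320241/126990475 in (≈ 2.255 in)

Q = 286320241/126990475 in ≈ 2.255 in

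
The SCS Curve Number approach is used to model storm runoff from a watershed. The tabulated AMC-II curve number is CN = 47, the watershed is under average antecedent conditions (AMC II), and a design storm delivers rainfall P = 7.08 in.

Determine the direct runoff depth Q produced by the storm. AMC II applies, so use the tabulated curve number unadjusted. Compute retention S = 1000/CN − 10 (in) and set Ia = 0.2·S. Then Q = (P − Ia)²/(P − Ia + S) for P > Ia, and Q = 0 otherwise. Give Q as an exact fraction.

Q = 32137561/22229825 in ≈ 1.446 in

AMC II — tabulated CN = 47 applies directly.
Max retention: S = 1000/47 − 10 = 530/47 in (≈ 11.277 in)
Ia = 0.2·(530/47) = 106/47 in ≈ 2.255 in
Excess rainfall: 7.080 − 2.255 = 4.825 in; P > Ia so Q > 0
Q = (5669/1175)²/((5669/1175) + 530/47) = (32137561/1380625)/(18919/1175) = 32137561/22229825 in ≈ 1.446 in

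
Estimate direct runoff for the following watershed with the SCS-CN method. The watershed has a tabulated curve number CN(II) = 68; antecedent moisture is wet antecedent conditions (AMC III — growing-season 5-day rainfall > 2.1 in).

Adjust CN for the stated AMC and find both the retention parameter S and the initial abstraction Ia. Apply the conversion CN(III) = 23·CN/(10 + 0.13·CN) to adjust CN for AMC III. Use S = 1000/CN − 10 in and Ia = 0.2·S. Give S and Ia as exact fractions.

CN(III) from CN(II)=68: (23·68)/(10 + 0.13·68) = 39100/471 ≈ 83.015
Max retention: S = 1000/(39100/471) − 10 = 800/391 in (≈ 2.046 in)
Ia = 0.2S: 0.2·2.046 = 0.409 in (exactly 160/391)

S = 800/391 in ≈ 2.046 in; Ia = 160/391 in ≈ 0.409 in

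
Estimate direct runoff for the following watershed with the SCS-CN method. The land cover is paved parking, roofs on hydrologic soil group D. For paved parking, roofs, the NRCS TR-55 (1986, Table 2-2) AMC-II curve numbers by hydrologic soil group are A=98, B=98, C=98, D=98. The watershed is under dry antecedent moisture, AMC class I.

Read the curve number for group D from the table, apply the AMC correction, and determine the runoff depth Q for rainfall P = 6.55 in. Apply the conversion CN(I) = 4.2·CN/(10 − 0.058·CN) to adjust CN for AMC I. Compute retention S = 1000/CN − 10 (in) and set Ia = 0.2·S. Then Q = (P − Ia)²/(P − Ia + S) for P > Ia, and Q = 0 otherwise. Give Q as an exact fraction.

NRCS table: paved parking, roofs, soil group D → CN(II) = 98
Adjust CN=98 to AMC I: 4.2·98/(10 − 0.058·98) → (2058/5) ÷ (1079/250) = 102900/1079 ≈ 95.366
Retention S: 1000/CN − 10 with CN=95.366 → S = 500/1029 ≈ 0.486 in
Ia = 0.2·(500/1029) = 100/1029 in ≈ 0.097 in
P − Ia = 6.550 − 0.097 = 132799/20580 ≈ 6.453 in (> 0, runoff occurs)
Runoff Q = (P−Ia)²/(P−Ia+S) = (6.453)²/(6.453+0.486) = 17635574401/2938803420 ≈ 6.001 in

Q = 17635574401/2938803420 in ≈ 6.001 in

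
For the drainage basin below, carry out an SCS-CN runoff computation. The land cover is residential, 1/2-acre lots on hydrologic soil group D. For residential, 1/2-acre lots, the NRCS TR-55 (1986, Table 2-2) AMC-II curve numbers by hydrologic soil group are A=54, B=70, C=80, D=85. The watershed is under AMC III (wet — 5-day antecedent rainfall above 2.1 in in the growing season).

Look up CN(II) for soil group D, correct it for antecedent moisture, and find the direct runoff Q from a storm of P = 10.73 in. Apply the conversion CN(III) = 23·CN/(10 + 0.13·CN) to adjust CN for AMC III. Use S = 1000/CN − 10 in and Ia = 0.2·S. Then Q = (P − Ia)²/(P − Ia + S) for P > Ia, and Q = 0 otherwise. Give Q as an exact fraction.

NRCS table: residential, 1/2-acre lots, soil group D → CN(II) = 85
Adjust CN=85 to AMC III: 23·85/(10 + 0.13·85) → 1955 ÷ (421/20) = 39100/421 ≈ 92.874
Max retention: S = 1000/(39100/421) − 10 = 300/391 in (≈ 0.767 in)
Initial abstraction Ia = S/5 = (300/391)/5 = 60/391 ≈ 0.153 in
P − Ia = 10.730 − 0.153 = 413543/39100 ≈ 10.577 in (> 0, runoff occurs)
Runoff Q = (P−Ia)²/(P−Ia+S) = (10.577)²/(10.577+0.767) = 171017812849/17342531300 ≈ 9.861 in

Q = 171017812849/17342531300 in ≈ 9.861 in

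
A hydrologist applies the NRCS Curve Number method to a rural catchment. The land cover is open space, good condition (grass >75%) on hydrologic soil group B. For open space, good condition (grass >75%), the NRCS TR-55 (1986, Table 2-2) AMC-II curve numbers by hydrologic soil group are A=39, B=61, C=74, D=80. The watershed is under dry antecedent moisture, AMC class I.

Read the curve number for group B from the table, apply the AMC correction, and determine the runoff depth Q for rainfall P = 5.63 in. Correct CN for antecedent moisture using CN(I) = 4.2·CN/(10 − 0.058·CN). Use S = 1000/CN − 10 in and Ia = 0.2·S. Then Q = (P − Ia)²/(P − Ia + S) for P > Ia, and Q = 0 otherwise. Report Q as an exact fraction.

Q = 12188380801/32469122700 in ≈ 0.375 in

NRCS table: open space, good condition (grass >75%), soil group B → CN(II) = 61
Dry (AMC I): CN(I) = 4.2·61/(10 − 0.058·61) = (1281/5)/(3231/500) = 42700/1077 ≈ 39.647
Retention S: 1000/CN − 10 with CN=39.647 → S = 6500/427 ≈ 15.222 in
Ia = 0.2·(6500/427) = 1300/427 in ≈ 3.044 in
Excess rainfall: 5.630 − 3.044 = 2.586 in; P > Ia so Q > 0
Q: (110401/42700)² ÷ (760401/42700) = 12188380801/32469122700 in (≈ 0.375 in)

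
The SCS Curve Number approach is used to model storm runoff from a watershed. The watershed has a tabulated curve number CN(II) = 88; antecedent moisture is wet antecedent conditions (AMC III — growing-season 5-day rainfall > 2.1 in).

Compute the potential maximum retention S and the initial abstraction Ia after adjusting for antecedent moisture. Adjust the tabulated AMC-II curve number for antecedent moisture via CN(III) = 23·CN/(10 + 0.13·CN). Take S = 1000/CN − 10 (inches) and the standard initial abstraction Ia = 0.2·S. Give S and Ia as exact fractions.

S = 150/253 in ≈ 0.593 in; Ia = 30/253 in ≈ 0.119 in

CN(III) from CN(II)=88: (23·88)/(10 + 0.13·88) = 6325/67 ≈ 94.403
Max retention: S = 1000/(6325/67) − 10 = 150/253 in (≈ 0.593 in)
Ia = 0.2·(150/253) = 30/253 in ≈ 0.119 in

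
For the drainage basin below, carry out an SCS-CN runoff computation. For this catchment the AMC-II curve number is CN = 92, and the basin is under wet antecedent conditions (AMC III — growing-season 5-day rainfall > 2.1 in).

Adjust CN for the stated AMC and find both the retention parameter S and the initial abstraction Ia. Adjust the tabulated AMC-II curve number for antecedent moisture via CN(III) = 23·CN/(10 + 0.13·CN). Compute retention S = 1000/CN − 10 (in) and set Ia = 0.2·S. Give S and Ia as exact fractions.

Wet (AMC III): CN(III) = 23·92/(10 + 0.13·92) = 2116/(549/25) = 52900/549 ≈ 96.357
Retention S: 1000/CN − 10 with CN=96.357 → S = 200/529 ≈ 0.378 in
Ia = 0.2·(200/529) = 40/529 in ≈ 0.076 in

S = 200/529 in ≈ 0.378 in; Ia = 40/529 in ≈ 0.076 in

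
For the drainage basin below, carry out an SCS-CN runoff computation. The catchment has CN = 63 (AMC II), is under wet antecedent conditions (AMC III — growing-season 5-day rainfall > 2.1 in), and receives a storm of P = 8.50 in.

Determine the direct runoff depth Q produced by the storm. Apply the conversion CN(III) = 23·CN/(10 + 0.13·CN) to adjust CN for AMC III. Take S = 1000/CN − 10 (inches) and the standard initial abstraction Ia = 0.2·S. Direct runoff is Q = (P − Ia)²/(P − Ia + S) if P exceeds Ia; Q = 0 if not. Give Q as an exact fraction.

CN(III) from CN(II)=63: (23·63)/(10 + 0.13·63) = 144900/1819 ≈ 79.659
S = 1000/(144900/1819) − 10 = 3700/1449 in ≈ 2.553 in
Ia = 0.2·(3700/1449) = 740/1449 in ≈ 0.511 in
Since P=8.500 > Ia=0.511: effective rainfall P−Ia = 23153/2898 in
Q = (23153/2898)²/((23153/2898) + 3700/1449) = (536061409/8398404)/(30553/2898) = 536061409/88542594 in ≈ 6.054 in

Q = 536061409/88542594 in ≈ 6.054 in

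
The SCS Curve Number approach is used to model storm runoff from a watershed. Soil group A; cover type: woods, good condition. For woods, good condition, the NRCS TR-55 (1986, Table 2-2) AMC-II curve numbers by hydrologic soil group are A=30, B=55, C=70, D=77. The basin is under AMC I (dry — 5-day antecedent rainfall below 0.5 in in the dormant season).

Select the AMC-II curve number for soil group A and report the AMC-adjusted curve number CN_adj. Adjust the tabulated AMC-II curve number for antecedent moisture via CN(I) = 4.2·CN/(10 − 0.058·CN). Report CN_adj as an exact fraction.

CN_adj = 900/59 ≈ 15.254

NRCS table: woods, good condition, soil group A → CN(II) = 30
Adjust CN=30 to AMC I: 4.2·30/(10 − 0.058·30) → 126 ÷ (413/50) = 900/59 ≈ 15.254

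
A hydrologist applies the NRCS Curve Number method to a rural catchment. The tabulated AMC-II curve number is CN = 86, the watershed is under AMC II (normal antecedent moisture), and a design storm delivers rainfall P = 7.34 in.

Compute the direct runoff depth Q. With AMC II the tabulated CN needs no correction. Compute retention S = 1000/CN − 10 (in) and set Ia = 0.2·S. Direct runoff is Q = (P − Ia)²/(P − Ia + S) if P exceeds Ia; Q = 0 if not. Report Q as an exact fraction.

AMC II — tabulated CN = 86 applies directly.
Max retention: S = 1000/86 − 10 = 70/43 in (≈ 1.628 in)
Initial abstraction Ia = S/5 = (70/43)/5 = 14/43 ≈ 0.326 in
Since P=7.340 > Ia=0.326: effective rainfall P−Ia = 15081/2150 in
Q = (15081/2150)²/((15081/2150) + 70/43) = (227436561/4622500)/(18581/2150) = 227436561/39949150 in ≈ 5.693 in

Q = 227436561/39949150 in ≈ 5.693 in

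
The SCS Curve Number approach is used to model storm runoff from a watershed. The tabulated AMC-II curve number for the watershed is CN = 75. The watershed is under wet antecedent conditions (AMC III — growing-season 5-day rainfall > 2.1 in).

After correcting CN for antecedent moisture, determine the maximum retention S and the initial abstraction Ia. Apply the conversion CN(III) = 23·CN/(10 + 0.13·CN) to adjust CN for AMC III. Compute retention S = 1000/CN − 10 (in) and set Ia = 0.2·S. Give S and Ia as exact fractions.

S = 100/69 in ≈ 1.449 in; Ia = 20/69 in ≈ 0.290 in

Adjust CN=75 to AMC III: 23·75/(10 + 0.13·75) → 1725 ÷ (79/4) = 6900/79 ≈ 87.342
Max retention: S = 1000/(6900/79) − 10 = 100/69 in (≈ 1.449 in)
Ia = 0.2·(100/69) = 20/69 in ≈ 0.290 in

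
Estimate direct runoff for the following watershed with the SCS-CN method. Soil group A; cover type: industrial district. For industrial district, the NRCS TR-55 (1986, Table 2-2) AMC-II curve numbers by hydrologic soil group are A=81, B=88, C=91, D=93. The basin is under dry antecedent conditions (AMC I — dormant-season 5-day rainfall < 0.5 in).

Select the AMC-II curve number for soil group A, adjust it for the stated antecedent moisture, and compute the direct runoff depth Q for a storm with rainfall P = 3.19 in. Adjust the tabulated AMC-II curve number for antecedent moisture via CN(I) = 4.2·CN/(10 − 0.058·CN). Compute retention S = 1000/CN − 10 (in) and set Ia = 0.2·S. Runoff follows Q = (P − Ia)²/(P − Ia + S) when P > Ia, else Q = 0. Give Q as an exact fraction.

Q = 124340159161/221575491900 in ≈ 0.561 in

NRCS table: industrial district, soil group A → CN(II) = 81
Dry (AMC I): CN(I) = 4.2·81/(10 − 0.058·81) = (1701/5)/(2651/500) = 170100/2651 ≈ 64.164
Retention S: 1000/CN − 10 with CN=64.164 → S = 9500/1701 ≈ 5.585 in
Ia = 0.2·(9500/1701) = 1900/1701 in ≈ 1.117 in
Excess rainfall: 3.190 − 1.117 = 2.073 in; P > Ia so Q > 0
Q: (352619/170100)² ÷ (1302619/170100) = 124340159161/221575491900 in (≈ 0.561 in)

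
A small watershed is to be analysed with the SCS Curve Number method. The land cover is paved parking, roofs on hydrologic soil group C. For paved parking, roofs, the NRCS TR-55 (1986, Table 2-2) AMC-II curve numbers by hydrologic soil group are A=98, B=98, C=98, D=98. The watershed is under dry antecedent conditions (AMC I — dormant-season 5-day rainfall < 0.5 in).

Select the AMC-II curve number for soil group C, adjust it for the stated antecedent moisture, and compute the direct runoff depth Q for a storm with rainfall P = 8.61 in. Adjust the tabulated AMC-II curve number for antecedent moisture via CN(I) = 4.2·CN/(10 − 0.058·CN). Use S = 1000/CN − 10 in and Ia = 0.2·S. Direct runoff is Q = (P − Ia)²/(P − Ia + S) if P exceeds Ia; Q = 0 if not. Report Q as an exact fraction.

Q = 767321688961/95282210100 in ≈ 8.053 in

NRCS table: paved parking, roofs, soil group C → CN(II) = 98
Adjust CN=98 to AMC I: 4.2·98/(10 − 0.058·98) → (2058/5) ÷ (1079/250) = 102900/1079 ≈ 95.366
Max retention: S = 1000/(102900/1079) − 10 = 500/1029 in (≈ 0.486 in)
Initial abstraction Ia = S/5 = (500/1029)/5 = 100/1029 ≈ 0.097 in
Excess rainfall: 8.610 − 0.097 = 8.513 in; P > Ia so Q > 0
Runoff Q = (P−Ia)²/(P−Ia+S) = (8.513)²/(8.513+0.486) = 767321688961/95282210100 ≈ 8.053 in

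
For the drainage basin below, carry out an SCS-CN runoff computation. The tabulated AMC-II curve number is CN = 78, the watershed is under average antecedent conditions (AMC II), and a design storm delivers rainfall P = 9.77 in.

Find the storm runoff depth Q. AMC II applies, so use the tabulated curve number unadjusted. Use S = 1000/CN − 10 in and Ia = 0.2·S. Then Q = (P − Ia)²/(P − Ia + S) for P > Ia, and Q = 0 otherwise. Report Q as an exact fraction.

Average conditions: CN = 78 (no AMC adjustment).
S = 1000/78 − 10 = 110/39 in ≈ 2.821 in
Ia = 0.2S: 0.2·2.821 = 0.564 in (exactly 22/39)
Since P=9.770 > Ia=0.564: effective rainfall P−Ia = 35903/3900 in
Q = (35903/3900)²/((35903/3900) + 110/39) = (1289025409/15210000)/(46903/3900) = 1289025409/182921700 in ≈ 7.047 in

Q = 1289025409/182921700 in ≈ 7.047 in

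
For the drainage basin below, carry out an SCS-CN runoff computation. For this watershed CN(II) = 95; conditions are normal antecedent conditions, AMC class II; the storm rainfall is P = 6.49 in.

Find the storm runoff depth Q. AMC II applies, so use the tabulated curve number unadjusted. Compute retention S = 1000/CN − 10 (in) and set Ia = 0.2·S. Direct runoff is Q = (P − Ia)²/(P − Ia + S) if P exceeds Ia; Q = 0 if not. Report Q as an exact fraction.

CN(II) = 95; AMC II needs no correction.
S = 1000/95 − 10 = 10/19 in ≈ 0.526 in
Initial abstraction Ia = S/5 = (10/19)/5 = 2/19 ≈ 0.105 in
Since P=6.490 > Ia=0.105: effective rainfall P−Ia = 12131/1900 in
Q = (12131/1900)²/((12131/1900) + 10/19) = (147161161/3610000)/(13131/1900) = 147161161/24948900 in ≈ 5.899 in

Q = 147161161/24948900 in ≈ 5.899 in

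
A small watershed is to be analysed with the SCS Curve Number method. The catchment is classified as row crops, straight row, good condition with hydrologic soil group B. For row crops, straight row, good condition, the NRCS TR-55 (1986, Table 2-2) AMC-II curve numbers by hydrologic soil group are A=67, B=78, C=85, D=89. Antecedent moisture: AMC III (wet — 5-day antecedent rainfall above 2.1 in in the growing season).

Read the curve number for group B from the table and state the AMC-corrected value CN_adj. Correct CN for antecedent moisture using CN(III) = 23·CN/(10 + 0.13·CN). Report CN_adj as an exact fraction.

CN_adj = 89700/1007 ≈ 89.076

NRCS table: row crops, straight row, good condition, soil group B → CN(II) = 78
Wet (AMC III): CN(III) = 23·78/(10 + 0.13·78) = 1794/(1007/50) = 89700/1007 ≈ 89.076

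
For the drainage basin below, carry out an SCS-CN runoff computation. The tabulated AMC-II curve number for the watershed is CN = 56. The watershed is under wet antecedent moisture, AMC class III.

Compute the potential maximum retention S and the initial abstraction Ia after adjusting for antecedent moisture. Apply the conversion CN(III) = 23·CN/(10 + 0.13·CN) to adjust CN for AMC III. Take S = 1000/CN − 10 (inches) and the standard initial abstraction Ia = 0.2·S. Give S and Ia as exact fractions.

Adjust CN=56 to AMC III: 23·56/(10 + 0.13·56) → 1288 ÷ (432/25) = 4025/54 ≈ 74.537
Retention S: 1000/CN − 10 with CN=74.537 → S = 550/161 ≈ 3.416 in
Ia = 0.2·(550/161) = 110/161 in ≈ 0.683 in

S = 550/161 in ≈ 3.416 in; Ia = 110/161 in ≈ 0.683 in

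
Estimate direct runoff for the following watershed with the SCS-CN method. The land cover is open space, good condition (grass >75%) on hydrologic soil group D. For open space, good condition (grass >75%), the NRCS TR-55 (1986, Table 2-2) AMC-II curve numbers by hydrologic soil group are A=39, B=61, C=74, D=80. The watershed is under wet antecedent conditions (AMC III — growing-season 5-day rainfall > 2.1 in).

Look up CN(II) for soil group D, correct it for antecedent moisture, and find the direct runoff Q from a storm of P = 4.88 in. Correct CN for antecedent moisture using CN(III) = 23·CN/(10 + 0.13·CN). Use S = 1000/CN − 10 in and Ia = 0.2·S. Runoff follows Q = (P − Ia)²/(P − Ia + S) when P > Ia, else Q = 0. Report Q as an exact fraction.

Q = 7187761/1900950 in ≈ 3.781 in

NRCS table: open space, good condition (grass >75%), soil group D → CN(II) = 80
CN(III) from CN(II)=80: (23·80)/(10 + 0.13·80) = 4600/51 ≈ 90.196
S = 1000/(4600/51) − 10 = 25/23 in ≈ 1.087 in
Ia = 0.2·(25/23) = 5/23 in ≈ 0.217 in
Excess rainfall: 4.880 − 0.217 = 4.663 in; P > Ia so Q > 0
Q = (2681/575)²/((2681/575) + 25/23) = (7187761/330625)/(3306/575) = 7187761/1900950 in ≈ 3.781 in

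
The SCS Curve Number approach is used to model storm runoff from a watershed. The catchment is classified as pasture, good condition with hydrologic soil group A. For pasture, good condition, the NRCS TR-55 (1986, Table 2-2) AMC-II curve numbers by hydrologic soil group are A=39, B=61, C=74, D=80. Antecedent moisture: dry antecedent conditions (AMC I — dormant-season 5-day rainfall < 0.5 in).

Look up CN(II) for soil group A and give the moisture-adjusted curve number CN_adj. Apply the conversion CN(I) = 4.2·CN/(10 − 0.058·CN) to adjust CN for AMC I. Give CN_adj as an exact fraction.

CN_adj = 81900/3869 ≈ 21.168

NRCS table: pasture, good condition, soil group A → CN(II) = 39
Adjust CN=39 to AMC I: 4.2·39/(10 − 0.058·39) → (819/5) ÷ (3869/500) = 81900/3869 ≈ 21.168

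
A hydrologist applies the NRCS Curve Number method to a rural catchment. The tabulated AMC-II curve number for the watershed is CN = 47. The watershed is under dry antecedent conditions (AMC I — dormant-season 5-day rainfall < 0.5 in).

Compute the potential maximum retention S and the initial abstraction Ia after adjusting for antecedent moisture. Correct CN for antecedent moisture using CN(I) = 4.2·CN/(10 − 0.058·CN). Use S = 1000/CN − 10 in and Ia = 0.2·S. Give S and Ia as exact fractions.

S = 26500/987 in ≈ 26.849 in; Ia = 5300/987 in ≈ 5.370 in

CN(I) from CN(II)=47: (4.2·47)/(10 − 0.058·47) = 98700/3637 ≈ 27.138
Max retention: S = 1000/(98700/3637) − 10 = 26500/987 in (≈ 26.849 in)
Ia = 0.2·(26500/987) = 5300/987 in ≈ 5.370 in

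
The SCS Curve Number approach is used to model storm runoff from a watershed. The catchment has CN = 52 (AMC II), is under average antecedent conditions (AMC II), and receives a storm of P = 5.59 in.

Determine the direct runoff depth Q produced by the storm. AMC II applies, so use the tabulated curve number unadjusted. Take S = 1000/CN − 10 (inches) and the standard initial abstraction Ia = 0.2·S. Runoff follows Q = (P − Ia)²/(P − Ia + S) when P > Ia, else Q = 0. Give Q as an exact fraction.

AMC II — tabulated CN = 52 applies directly.
S = 1000/52 − 10 = 120/13 in ≈ 9.231 in
Initial abstraction Ia = S/5 = (120/13)/5 = 24/13 ≈ 1.846 in
P − Ia = 5.590 − 1.846 = 4867/1300 ≈ 3.744 in (> 0, runoff occurs)
Runoff Q = (P−Ia)²/(P−Ia+S) = (3.744)²/(3.744+9.231) = 23687689/21927100 ≈ 1.080 in

Q = 23687689/21927100 in ≈ 1.080 in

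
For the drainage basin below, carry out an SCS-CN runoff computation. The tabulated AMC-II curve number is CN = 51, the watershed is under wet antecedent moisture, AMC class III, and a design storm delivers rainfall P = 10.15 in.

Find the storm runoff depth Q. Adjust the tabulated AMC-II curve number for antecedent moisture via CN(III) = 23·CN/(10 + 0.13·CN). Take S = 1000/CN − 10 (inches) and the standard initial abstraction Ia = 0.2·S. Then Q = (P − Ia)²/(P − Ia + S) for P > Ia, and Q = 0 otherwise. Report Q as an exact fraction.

Q = 6821507623/1060790820 in ≈ 6.431 in

Adjust CN=51 to AMC III: 23·51/(10 + 0.13·51) → 1173 ÷ (1663/100) = 117300/1663 ≈ 70.535
Max retention: S = 1000/(117300/1663) − 10 = 4900/1173 in (≈ 4.177 in)
Ia = 0.2·(4900/1173) = 980/1173 in ≈ 0.835 in
Since P=10.150 > Ia=0.835: effective rainfall P−Ia = 218519/23460 in
Q = (218519/23460)²/((218519/23460) + 4900/1173) = (47750553361/550371600)/(316519/23460) = 6821507623/1060790820 in ≈ 6.431 in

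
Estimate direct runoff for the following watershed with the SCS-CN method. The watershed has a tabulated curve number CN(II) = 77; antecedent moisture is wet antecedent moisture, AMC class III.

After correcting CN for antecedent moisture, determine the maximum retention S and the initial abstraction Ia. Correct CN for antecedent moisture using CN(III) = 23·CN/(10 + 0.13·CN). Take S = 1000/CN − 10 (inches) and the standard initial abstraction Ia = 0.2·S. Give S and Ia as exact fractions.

Wet (AMC III): CN(III) = 23·77/(10 + 0.13·77) = 1771/(2001/100) = 7700/87 ≈ 88.506
S = 1000/(7700/87) − 10 = 100/77 in ≈ 1.299 in
Ia = 0.2S: 0.2·1.299 = 0.260 in (exactly 20/77)

S = 100/77 in ≈ 1.299 in; Ia = 20/77 in ≈ 0.260 in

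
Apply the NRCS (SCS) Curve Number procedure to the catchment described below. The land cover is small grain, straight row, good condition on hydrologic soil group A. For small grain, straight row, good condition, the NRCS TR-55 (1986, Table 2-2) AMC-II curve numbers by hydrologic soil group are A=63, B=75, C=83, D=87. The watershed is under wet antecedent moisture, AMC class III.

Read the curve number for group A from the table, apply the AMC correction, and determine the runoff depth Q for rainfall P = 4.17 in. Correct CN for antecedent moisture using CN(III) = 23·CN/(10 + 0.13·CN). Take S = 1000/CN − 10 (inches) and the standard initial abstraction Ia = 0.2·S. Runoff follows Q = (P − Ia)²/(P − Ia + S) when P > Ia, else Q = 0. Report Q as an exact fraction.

NRCS table: small grain, straight row, good condition, soil group A → CN(II) = 63
CN(III) from CN(II)=63: (23·63)/(10 + 0.13·63) = 144900/1819 ≈ 79.659
Retention S: 1000/CN − 10 with CN=79.659 → S = 3700/1449 ≈ 2.553 in
Ia = 0.2S: 0.2·2.553 = 0.511 in (exactly 740/1449)
Since P=4.170 > Ia=0.511: effective rainfall P−Ia = 530233/144900 in
Q = (530233/144900)²/((530233/144900) + 3700/1449) = (281147034289/20996010000)/(900233/144900) = 281147034289/130443761700 in ≈ 2.155 in

Q = 281147034289/130443761700 in ≈ 2.155 in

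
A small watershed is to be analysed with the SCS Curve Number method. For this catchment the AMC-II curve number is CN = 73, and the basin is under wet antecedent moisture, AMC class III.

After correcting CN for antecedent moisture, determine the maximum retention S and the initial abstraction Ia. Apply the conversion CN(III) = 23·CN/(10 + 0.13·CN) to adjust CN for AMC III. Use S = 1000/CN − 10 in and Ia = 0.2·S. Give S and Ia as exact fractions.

Wet (AMC III): CN(III) = 23·73/(10 + 0.13·73) = 1679/(1949/100) = 167900/1949 ≈ 86.147
Retention S: 1000/CN − 10 with CN=86.147 → S = 2700/1679 ≈ 1.608 in
Ia = 0.2·(2700/1679) = 540/1679 in ≈ 0.322 in

S = 2700/1679 in ≈ 1.608 in; Ia = 540/1679 in ≈ 0.322 in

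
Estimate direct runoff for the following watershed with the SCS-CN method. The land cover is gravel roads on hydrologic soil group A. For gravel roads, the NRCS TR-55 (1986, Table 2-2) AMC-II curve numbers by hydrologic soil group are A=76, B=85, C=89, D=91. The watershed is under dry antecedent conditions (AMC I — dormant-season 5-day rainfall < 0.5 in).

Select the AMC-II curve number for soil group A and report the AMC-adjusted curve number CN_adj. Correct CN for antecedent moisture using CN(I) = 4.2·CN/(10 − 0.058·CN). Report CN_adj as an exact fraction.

CN_adj = 13300/233 ≈ 57.082

NRCS table: gravel roads, soil group A → CN(II) = 76
Dry (AMC I): CN(I) = 4.2·76/(10 − 0.058·76) = (1596/5)/(699/125) = 13300/233 ≈ 57.082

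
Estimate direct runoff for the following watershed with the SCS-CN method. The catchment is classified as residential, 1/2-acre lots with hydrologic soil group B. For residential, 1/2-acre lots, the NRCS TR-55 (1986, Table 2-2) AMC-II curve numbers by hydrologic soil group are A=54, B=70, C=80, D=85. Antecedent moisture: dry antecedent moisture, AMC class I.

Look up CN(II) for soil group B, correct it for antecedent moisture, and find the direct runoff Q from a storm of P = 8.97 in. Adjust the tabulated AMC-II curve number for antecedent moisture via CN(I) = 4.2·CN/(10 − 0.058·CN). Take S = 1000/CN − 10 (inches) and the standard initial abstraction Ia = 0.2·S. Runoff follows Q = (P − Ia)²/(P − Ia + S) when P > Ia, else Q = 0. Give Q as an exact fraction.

NRCS table: residential, 1/2-acre lots, soil group B → CN(II) = 70
Dry (AMC I): CN(I) = 4.2·70/(10 − 0.058·70) = 294/(297/50) = 4900/99 ≈ 49.495
Max retention: S = 1000/(4900/99) − 10 = 500/49 in (≈ 10.204 in)
Initial abstraction Ia = S/5 = (500/49)/5 = 100/49 ≈ 2.041 in
Since P=8.970 > Ia=2.041: effective rainfall P−Ia = 33953/4900 in
Q = (33953/4900)²/((33953/4900) + 500/49) = (1152806209/24010000)/(83953/4900) = 1152806209/411369700 in ≈ 2.802 in

Q = 1152806209/411369700 in ≈ 2.802 in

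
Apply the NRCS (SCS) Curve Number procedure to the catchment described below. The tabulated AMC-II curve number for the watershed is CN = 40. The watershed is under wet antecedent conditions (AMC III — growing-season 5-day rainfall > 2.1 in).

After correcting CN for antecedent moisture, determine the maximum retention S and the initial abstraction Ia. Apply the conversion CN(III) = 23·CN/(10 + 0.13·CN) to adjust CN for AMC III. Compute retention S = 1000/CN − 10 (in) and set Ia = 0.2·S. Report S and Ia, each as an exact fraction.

S = 150/23 in ≈ 6.522 in; Ia = 30/23 in ≈ 1.304 in

CN(III) from CN(II)=40: (23·40)/(10 + 0.13·40) = 1150/19 ≈ 60.526
Retention S: 1000/CN − 10 with CN=60.526 → S = 150/23 ≈ 6.522 in
Initial abstraction Ia = S/5 = (150/23)/5 = 30/23 ≈ 1.304 in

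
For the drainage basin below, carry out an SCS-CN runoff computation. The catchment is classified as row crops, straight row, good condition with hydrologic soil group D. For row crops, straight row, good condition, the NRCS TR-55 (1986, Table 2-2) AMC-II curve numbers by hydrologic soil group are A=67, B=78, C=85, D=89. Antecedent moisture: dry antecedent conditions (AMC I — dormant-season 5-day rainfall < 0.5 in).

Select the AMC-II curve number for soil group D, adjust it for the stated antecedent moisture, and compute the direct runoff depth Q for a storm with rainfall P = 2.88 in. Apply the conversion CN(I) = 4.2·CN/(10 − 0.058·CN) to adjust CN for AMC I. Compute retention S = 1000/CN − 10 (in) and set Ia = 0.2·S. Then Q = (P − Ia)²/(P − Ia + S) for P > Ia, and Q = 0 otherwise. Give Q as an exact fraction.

Q = 1432944578/1428429975 in ≈ 1.003 in

NRCS table: row crops, straight row, good condition, soil group D → CN(II) = 89
CN(I) from CN(II)=89: (4.2·89)/(10 − 0.058·89) = 186900/2419 ≈ 77.263
Retention S: 1000/CN − 10 with CN=77.263 → S = 5500/1869 ≈ 2.943 in
Ia = 0.2S: 0.2·2.943 = 0.589 in (exactly 1100/1869)
Excess rainfall: 2.880 − 0.589 = 2.291 in; P > Ia so Q > 0
Runoff Q = (P−Ia)²/(P−Ia+S) = (2.291)²/(2.291+2.943) = 1432944578/1428429975 ≈ 1.003 in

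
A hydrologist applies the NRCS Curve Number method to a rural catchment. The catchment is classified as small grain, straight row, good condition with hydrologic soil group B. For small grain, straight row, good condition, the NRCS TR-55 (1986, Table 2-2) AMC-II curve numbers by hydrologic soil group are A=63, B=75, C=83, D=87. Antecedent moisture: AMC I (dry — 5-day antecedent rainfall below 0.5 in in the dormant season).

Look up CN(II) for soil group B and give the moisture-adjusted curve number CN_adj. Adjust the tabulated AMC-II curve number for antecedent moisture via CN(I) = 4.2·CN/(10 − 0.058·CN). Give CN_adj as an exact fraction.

NRCS table: small grain, straight row, good condition, soil group B → CN(II) = 75
Dry (AMC I): CN(I) = 4.2·75/(10 − 0.058·75) = 315/(113/20) = 6300/113 ≈ 55.752

CN_adj = 6300/113 ≈ 55.752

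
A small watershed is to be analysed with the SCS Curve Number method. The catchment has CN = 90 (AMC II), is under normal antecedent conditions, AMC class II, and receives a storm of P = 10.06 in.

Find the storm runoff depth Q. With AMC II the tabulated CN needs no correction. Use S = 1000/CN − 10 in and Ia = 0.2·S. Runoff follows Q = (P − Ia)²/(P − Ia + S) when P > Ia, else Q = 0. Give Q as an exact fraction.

AMC II — tabulated CN = 90 applies directly.
Retention S: 1000/CN − 10 with CN=90.000 → S = 10/9 ≈ 1.111 in
Ia = 0.2·(10/9) = 2/9 in ≈ 0.222 in
Excess rainfall: 10.060 − 0.222 = 9.838 in; P > Ia so Q > 0
Q: (4427/450)² ÷ (4927/450) = 19598329/2217150 in (≈ 8.839 in)

Q = 19598329/2217150 in ≈ 8.839 in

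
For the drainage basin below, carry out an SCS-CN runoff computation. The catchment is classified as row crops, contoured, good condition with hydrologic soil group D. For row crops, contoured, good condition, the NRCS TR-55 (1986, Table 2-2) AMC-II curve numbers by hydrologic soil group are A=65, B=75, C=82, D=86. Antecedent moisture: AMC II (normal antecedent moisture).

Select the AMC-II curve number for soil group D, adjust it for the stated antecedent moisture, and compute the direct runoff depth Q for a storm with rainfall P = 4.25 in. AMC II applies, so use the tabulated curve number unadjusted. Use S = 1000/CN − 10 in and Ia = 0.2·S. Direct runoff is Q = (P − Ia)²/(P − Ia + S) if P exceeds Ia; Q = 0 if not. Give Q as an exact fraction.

NRCS table: row crops, contoured, good condition, soil group D → CN(II) = 86
AMC II — tabulated CN = 86 applies directly.
Retention S: 1000/CN − 10 with CN=86.000 → S = 70/43 ≈ 1.628 in
Initial abstraction Ia = S/5 = (70/43)/5 = 14/43 ≈ 0.326 in
Excess rainfall: 4.250 − 0.326 = 3.924 in; P > Ia so Q > 0
Runoff Q = (P−Ia)²/(P−Ia+S) = (3.924)²/(3.924+1.628) = 91125/32852 ≈ 2.774 in

Q = 91125/32852 in ≈ 2.774 in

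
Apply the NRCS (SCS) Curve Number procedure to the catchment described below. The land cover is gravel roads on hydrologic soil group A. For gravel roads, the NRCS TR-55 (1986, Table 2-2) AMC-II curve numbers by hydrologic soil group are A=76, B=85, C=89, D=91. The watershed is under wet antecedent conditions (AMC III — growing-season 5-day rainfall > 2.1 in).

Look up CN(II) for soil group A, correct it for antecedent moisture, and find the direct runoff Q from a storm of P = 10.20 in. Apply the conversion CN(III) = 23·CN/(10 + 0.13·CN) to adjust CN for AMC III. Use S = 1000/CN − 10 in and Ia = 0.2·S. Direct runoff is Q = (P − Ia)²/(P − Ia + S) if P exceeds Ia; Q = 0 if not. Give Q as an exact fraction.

Q = 52258441/5993455 in ≈ 8.719 in

NRCS table: gravel roads, soil group A → CN(II) = 76
Adjust CN=76 to AMC III: 23·76/(10 + 0.13·76) → 1748 ÷ (497/25) = 43700/497 ≈ 87.928
Retention S: 1000/CN − 10 with CN=87.928 → S = 600/437 ≈ 1.373 in
Ia = 0.2·(600/437) = 120/437 in ≈ 0.275 in
Since P=10.200 > Ia=0.275: effective rainfall P−Ia = 21687/2185 in
Q = (21687/2185)²/((21687/2185) + 600/437) = (470325969/4774225)/(24687/2185) = 52258441/5993455 in ≈ 8.719 in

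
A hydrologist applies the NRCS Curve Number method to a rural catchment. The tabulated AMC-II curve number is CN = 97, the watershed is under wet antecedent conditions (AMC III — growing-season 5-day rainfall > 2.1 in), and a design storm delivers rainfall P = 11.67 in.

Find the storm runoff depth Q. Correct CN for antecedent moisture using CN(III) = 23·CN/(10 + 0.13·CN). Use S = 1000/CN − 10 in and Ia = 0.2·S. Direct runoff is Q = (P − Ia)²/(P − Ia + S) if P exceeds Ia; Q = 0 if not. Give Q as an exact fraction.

Wet (AMC III): CN(III) = 23·97/(10 + 0.13·97) = 2231/(2261/100) = 223100/2261 ≈ 98.673
Retention S: 1000/CN − 10 with CN=98.673 → S = 300/2231 ≈ 0.134 in
Ia = 0.2S: 0.2·0.134 = 0.027 in (exactly 60/2231)
Since P=11.670 > Ia=0.027: effective rainfall P−Ia = 2597577/223100 in
Runoff Q = (P−Ia)²/(P−Ia+S) = (11.643)²/(11.643+0.134) = 749711807881/65134714300 ≈ 11.510 in

Q = 749711807881/65134714300 in ≈ 11.510 in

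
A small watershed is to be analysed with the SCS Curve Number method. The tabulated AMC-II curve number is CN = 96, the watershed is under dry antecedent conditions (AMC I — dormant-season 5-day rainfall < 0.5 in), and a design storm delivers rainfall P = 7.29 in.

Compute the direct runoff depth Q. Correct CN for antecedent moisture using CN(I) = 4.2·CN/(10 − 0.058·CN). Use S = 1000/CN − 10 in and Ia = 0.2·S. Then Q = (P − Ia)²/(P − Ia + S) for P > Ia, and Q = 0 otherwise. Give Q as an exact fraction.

Q = 1996034329/320840100 in ≈ 6.221 in

Dry (AMC I): CN(I) = 4.2·96/(10 − 0.058·96) = (2016/5)/(554/125) = 25200/277 ≈ 90.975
S = 1000/(25200/277) − 10 = 125/126 in ≈ 0.992 in
Ia = 0.2S: 0.2·0.992 = 0.198 in (exactly 25/126)
Excess rainfall: 7.290 − 0.198 = 7.092 in; P > Ia so Q > 0
Q = (44677/6300)²/((44677/6300) + 125/126) = (1996034329/39690000)/(50927/6300) = 1996034329/320840100 in ≈ 6.221 in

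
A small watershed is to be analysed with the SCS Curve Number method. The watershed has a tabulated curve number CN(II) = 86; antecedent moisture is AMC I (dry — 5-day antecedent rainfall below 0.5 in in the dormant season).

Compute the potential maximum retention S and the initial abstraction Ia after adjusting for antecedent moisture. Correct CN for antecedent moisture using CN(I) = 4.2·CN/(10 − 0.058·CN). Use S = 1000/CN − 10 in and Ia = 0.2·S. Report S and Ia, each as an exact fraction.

S = 500/129 in ≈ 3.876 in; Ia = 100/129 in ≈ 0.775 in

CN(I) from CN(II)=86: (4.2·86)/(10 − 0.058·86) = 12900/179 ≈ 72.067
Retention S: 1000/CN − 10 with CN=72.067 → S = 500/129 ≈ 3.876 in
Ia = 0.2·(500/129) = 100/129 in ≈ 0.775 in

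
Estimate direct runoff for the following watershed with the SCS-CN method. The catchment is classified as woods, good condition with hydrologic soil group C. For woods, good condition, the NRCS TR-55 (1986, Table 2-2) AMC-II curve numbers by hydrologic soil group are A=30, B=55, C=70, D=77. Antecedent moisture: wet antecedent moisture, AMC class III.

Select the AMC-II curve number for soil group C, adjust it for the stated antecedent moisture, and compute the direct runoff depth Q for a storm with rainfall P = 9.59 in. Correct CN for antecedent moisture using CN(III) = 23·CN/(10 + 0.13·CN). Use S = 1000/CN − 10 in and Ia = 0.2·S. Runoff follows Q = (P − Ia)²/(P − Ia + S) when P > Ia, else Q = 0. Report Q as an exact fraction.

NRCS table: woods, good condition, soil group C → CN(II) = 70
CN(III) from CN(II)=70: (23·70)/(10 + 0.13·70) = 16100/191 ≈ 84.293
S = 1000/(16100/191) − 10 = 300/161 in ≈ 1.863 in
Ia = 0.2·(300/161) = 60/161 in ≈ 0.373 in
P − Ia = 9.590 − 0.373 = 148399/16100 ≈ 9.217 in (> 0, runoff occurs)
Q: (148399/16100)² ÷ (178399/16100) = 22022263201/2872223900 in (≈ 7.667 in)

Q = 22022263201/2872223900 in ≈ 7.667 in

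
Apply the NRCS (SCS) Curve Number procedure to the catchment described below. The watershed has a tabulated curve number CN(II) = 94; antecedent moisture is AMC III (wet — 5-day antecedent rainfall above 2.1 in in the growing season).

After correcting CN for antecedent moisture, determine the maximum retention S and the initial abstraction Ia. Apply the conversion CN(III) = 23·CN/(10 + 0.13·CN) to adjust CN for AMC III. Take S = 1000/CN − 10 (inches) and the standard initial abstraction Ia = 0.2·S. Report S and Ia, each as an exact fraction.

S = 300/1081 in ≈ 0.278 in; Ia = 60/1081 in ≈ 0.056 in

CN(III) from CN(II)=94: (23·94)/(10 + 0.13·94) = 108100/1111 ≈ 97.300
Retention S: 1000/CN − 10 with CN=97.300 → S = 300/1081 ≈ 0.278 in
Ia = 0.2S: 0.2·0.278 = 0.056 in (exactly 60/1081)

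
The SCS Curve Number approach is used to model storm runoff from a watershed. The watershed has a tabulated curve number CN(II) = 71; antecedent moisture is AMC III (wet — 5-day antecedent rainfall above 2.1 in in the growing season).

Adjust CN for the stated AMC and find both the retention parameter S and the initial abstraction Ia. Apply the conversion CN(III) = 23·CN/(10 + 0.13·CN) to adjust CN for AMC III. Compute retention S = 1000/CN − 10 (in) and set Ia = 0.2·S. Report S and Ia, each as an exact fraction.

CN(III) from CN(II)=71: (23·71)/(10 + 0.13·71) = 163300/1923 ≈ 84.919
S = 1000/(163300/1923) − 10 = 2900/1633 in ≈ 1.776 in
Initial abstraction Ia = S/5 = (2900/1633)/5 = 580/1633 ≈ 0.355 in

S = 2900/1633 in ≈ 1.776 in; Ia = 580/1633 in ≈ 0.355 in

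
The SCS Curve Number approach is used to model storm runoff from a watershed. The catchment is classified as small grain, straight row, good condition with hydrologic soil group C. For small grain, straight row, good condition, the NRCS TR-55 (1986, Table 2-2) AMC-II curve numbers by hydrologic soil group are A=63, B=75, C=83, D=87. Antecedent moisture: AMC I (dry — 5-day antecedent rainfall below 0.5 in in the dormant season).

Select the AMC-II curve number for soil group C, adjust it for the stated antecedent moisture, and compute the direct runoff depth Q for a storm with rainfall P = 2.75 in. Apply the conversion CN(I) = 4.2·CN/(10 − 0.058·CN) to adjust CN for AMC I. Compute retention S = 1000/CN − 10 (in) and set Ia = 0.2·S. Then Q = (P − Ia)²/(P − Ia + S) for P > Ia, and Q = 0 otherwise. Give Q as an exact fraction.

Q = 153091129/323312556 in ≈ 0.474 in

NRCS table: small grain, straight row, good condition, soil group C → CN(II) = 83
Dry (AMC I): CN(I) = 4.2·83/(10 − 0.058·83) = (1743/5)/(2593/500) = 174300/2593 ≈ 67.219
Max retention: S = 1000/(174300/2593) − 10 = 8500/1743 in (≈ 4.877 in)
Ia = 0.2S: 0.2·4.877 = 0.975 in (exactly 1700/1743)
Excess rainfall: 2.750 − 0.975 = 1.775 in; P > Ia so Q > 0
Q: (12373/6972)² ÷ (46373/6972) = 153091129/323312556 in (≈ 0.474 in)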